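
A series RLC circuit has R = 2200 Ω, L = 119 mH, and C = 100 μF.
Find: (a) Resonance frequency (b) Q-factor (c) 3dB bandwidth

Step 1 — Resonance: ω₀ = 1/√(LC) = 1/√(0.119·0.0001) = 289.9 rad/s.
Step 2 — f₀ = ω₀/(2π) = 46.14 Hz.
Step 3 — Series Q: Q = ω₀L/R = 289.9·0.119/2200 = 0.01568.
Step 4 — Bandwidth: Δω = ω₀/Q = 1.849e+04 rad/s; BW = Δω/(2π) = 2942 Hz.

(a) f₀ = 46.14 Hz  (b) Q = 0.01568  (c) BW = 2942 Hz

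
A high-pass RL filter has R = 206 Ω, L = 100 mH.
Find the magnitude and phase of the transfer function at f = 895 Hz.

Step 1 — Angular frequency: ω = 2π·895 = 5623 rad/s.
Step 2 — Transfer function: H(jω) = jωL/(R + jωL).
Step 3 — Numerator jωL = j·562.3; denominator R + jωL = 206 + j562.3.
Step 4 — H = 0.8817 + j0.323.
Step 5 — Magnitude: |H| = 0.939 (-0.5 dB); phase: φ = 20.1°.

|H| = 0.939 (-0.5 dB), φ = 20.1°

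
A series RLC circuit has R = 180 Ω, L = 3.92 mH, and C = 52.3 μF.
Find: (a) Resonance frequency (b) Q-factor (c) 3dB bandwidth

Step 1 — Resonance condition Im(Z)=0 gives ω₀ = 1/√(LC).
Step 2 — ω₀ = 1/√(0.00392·5.23e-05) = 2209 rad/s.
Step 3 — f₀ = ω₀/(2π) = 351.5 Hz.
Step 4 — Series Q: Q = ω₀L/R = 2209·0.00392/180 = 0.0481.
Step 5 — 3dB bandwidth: Δω = ω₀/Q = 4.592e+04 rad/s; BW = Δω/(2π) = 7308 Hz.

(a) f₀ = 351.5 Hz  (b) Q = 0.0481  (c) BW = 7308 Hz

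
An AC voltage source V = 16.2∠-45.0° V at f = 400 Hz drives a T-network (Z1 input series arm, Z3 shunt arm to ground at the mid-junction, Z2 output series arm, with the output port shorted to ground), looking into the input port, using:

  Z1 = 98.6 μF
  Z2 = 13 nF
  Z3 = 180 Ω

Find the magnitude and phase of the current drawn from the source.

Step 1 — Angular frequency: ω = 2π·f = 2π·400 = 2513 rad/s.
Step 2 — Component impedances:
  Z1: Z = 1/(jωC) = -j/(ω·C) = 0 - j4.035 Ω
  Z2: Z = 1/(jωC) = -j/(ω·C) = 0 - j3.061e+04 Ω
  Z3: Z = R = 180 Ω
Step 3 — With the output port shorted to ground, the output series arm Z2 runs from the junction to ground; the shunt arm Z3 also runs from the junction to ground. They appear in parallel: Z3 || Z2 = 180 - j1.059 Ω.
Step 4 — Series with input arm Z1: Z_in = Z1 + (Z3 || Z2) = 180 - j5.094 Ω = 180.1∠-1.6° Ω.
Step 5 — Source phasor: V = 16.2∠-45.0° V = 11.46 - j11.46 V.
Step 6 — Ohm's law: I = V / Z_total = (11.46 - j11.46) / (180 - j5.094) = 0.06539 - j0.06179 A.
Step 7 — Convert to polar: |I| = 0.08997 A, ∠I = -43.4°.

I = 0.08997∠-43.4° A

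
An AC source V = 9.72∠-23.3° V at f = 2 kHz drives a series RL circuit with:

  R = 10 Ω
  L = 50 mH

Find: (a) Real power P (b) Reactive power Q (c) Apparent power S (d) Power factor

Step 1 — Angular frequency: ω = 2π·f = 2π·2000 = 1.257e+04 rad/s.
Step 2 — Component impedances:
  R: Z = R = 10 Ω
  L: Z = jωL = j·1.257e+04·0.05 = 0 + j628.3 Ω
Step 3 — Series combination: Z_total = R + L = 10 + j628.3 Ω = 628.4∠89.1° Ω.
Step 4 — Source phasor: V = 9.72∠-23.3° V = 8.927 - j3.845 V.
Step 5 — Current: I = V / Z = -0.005891 - j0.0143 A = 0.01547∠-112.4° A.
Step 6 — Complex power: S = V·I* = 0.002393 + j0.1503 VA.
Step 7 — Real power: P = Re(S) = 0.002393 W.
Step 8 — Reactive power: Q = Im(S) = 0.1503 VAR.
Step 9 — Apparent power: |S| = 0.1503 VA.
Step 10 — Power factor: PF = P/|S| = 0.01591 (lagging).

(a) P = 0.002393 W  (b) Q = 0.1503 VAR  (c) S = 0.1503 VA  (d) PF = 0.01591 (lagging)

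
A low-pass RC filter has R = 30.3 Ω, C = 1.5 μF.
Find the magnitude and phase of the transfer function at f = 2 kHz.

Step 1 — Angular frequency: ω = 2π·2000 = 1.257e+04 rad/s.
Step 2 — Transfer function: H(jω) = 1/(1 + jωRC).
Step 3 — Denominator: 1 + jωRC = 1 + j·1.257e+04·30.3·1.5e-06 = 1 + j0.5711.
Step 4 — H = 0.754 - j0.4307.
Step 5 — Magnitude: |H| = 0.8684 (-1.2 dB); phase: φ = -29.7°.

|H| = 0.8684 (-1.2 dB), φ = -29.7°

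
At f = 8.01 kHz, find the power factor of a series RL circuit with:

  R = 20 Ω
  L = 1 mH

Step 1 — Angular frequency: ω = 2π·f = 2π·8010 = 5.033e+04 rad/s.
Step 2 — Component impedances:
  R: Z = R = 20 Ω
  L: Z = jωL = j·5.033e+04·0.001 = 0 + j50.33 Ω
Step 3 — Series combination: Z_total = R + L = 20 + j50.33 Ω = 54.16∠68.3° Ω.
Step 4 — Power factor: PF = cos(φ) = Re(Z)/|Z| = 20/54.16 = 0.3693.
Step 5 — Type: Im(Z) = 50.33 ⇒ lagging (phase φ = 68.3°).

PF = 0.3693 (lagging, φ = 68.3°)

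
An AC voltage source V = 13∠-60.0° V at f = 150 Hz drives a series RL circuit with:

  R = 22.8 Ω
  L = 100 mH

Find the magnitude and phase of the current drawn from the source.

Step 1 — Angular frequency: ω = 2π·f = 2π·150 = 942.5 rad/s.
Step 2 — Component impedances:
  R: Z = R = 22.8 Ω
  L: Z = jωL = j·942.5·0.1 = 0 + j94.25 Ω
Step 3 — Series combination: Z_total = R + L = 22.8 + j94.25 Ω = 96.97∠76.4° Ω.
Step 4 — Source phasor: V = 13∠-60.0° V = 6.5 - j11.26 V.
Step 5 — Ohm's law: I = V / Z_total = (6.5 - j11.26) / (22.8 + j94.25) = -0.09709 - j0.09245 A.
Step 6 — Convert to polar: |I| = 0.1341 A, ∠I = -136.4°.

I = 0.1341∠-136.4° A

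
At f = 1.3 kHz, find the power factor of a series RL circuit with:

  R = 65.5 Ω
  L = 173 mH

Step 1 — Angular frequency: ω = 2π·f = 2π·1300 = 8168 rad/s.
Step 2 — Component impedances:
  R: Z = R = 65.5 Ω
  L: Z = jωL = j·8168·0.173 = 0 + j1413 Ω
Step 3 — Series combination: Z_total = R + L = 65.5 + j1413 Ω = 1415∠87.3° Ω.
Step 4 — Power factor: PF = cos(φ) = Re(Z)/|Z| = 65.5/1414.6 = 0.0463.
Step 5 — Type: Im(Z) = 1413 ⇒ lagging (phase φ = 87.3°).

PF = 0.0463 (lagging, φ = 87.3°)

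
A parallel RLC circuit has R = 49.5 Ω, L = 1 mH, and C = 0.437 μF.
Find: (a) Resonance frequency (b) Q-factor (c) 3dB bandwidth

Step 1 — Resonance: ω₀ = 1/√(LC) = 1/√(0.001·4.37e-07) = 4.784e+04 rad/s.
Step 2 — f₀ = ω₀/(2π) = 7613 Hz.
Step 3 — Parallel Q: Q = R/(ω₀L) = 49.5/(4.784e+04·0.001) = 1.035.
Step 4 — Bandwidth: Δω = ω₀/Q = 4.623e+04 rad/s; BW = Δω/(2π) = 7358 Hz.

(a) f₀ = 7613 Hz  (b) Q = 1.035  (c) BW = 7358 Hz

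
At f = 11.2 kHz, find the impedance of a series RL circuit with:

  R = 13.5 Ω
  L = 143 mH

Step 1 — Angular frequency: ω = 2π·f = 2π·1.12e+04 = 7.037e+04 rad/s.
Step 2 — Component impedances:
  R: Z = R = 13.5 Ω
  L: Z = jωL = j·7.037e+04·0.143 = 0 + j1.006e+04 Ω
Step 3 — Series combination: Z_total = R + L = 13.5 + j1.006e+04 Ω = 1.006e+04∠89.9° Ω.

Z = 13.5 + j1.006e+04 Ω = 1.006e+04∠89.9° Ω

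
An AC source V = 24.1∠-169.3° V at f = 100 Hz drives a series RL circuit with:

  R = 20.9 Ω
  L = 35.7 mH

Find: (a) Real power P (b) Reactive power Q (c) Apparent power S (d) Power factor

Step 1 — Angular frequency: ω = 2π·f = 2π·100 = 628.3 rad/s.
Step 2 — Component impedances:
  R: Z = R = 20.9 Ω
  L: Z = jωL = j·628.3·0.0357 = 0 + j22.43 Ω
Step 3 — Series combination: Z_total = R + L = 20.9 + j22.43 Ω = 30.66∠47.0° Ω.
Step 4 — Source phasor: V = 24.1∠-169.3° V = -23.68 - j4.475 V.
Step 5 — Current: I = V / Z = -0.6333 + j0.4656 A = 0.7861∠143.7° A.
Step 6 — Complex power: S = V·I* = 12.91 + j13.86 VA.
Step 7 — Real power: P = Re(S) = 12.91 W.
Step 8 — Reactive power: Q = Im(S) = 13.86 VAR.
Step 9 — Apparent power: |S| = 18.94 VA.
Step 10 — Power factor: PF = P/|S| = 0.6817 (lagging).

(a) P = 12.91 W  (b) Q = 13.86 VAR  (c) S = 18.94 VA  (d) PF = 0.6817 (lagging)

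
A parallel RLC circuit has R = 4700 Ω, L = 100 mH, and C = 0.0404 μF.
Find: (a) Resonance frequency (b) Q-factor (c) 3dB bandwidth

Step 1 — Resonance: ω₀ = 1/√(LC) = 1/√(0.1·4.04e-08) = 1.573e+04 rad/s.
Step 2 — f₀ = ω₀/(2π) = 2504 Hz.
Step 3 — Parallel Q: Q = R/(ω₀L) = 4700/(1.573e+04·0.1) = 2.987.
Step 4 — Bandwidth: Δω = ω₀/Q = 5266 rad/s; BW = Δω/(2π) = 838.2 Hz.

(a) f₀ = 2504 Hz  (b) Q = 2.987  (c) BW = 838.2 Hz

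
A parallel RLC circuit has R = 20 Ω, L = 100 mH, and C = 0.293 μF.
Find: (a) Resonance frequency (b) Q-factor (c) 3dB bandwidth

Step 1 — Resonance: ω₀ = 1/√(LC) = 1/√(0.1·2.93e-07) = 5842 rad/s.
Step 2 — f₀ = ω₀/(2π) = 929.8 Hz.
Step 3 — Parallel Q: Q = R/(ω₀L) = 20/(5842·0.1) = 0.03423.
Step 4 — Bandwidth: Δω = ω₀/Q = 1.706e+05 rad/s; BW = Δω/(2π) = 2.716e+04 Hz.

(a) f₀ = 929.8 Hz  (b) Q = 0.03423  (c) BW = 2.716e+04 Hz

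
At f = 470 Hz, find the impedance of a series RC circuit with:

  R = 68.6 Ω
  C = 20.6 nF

Step 1 — Angular frequency: ω = 2π·f = 2π·470 = 2953 rad/s.
Step 2 — Component impedances:
  R: Z = R = 68.6 Ω
  C: Z = 1/(jωC) = -j/(ω·C) = 0 - j1.644e+04 Ω
Step 3 — Series combination: Z_total = R + C = 68.6 - j1.644e+04 Ω = 1.644e+04∠-89.8° Ω.

Z = 68.6 - j1.644e+04 Ω = 1.644e+04∠-89.8° Ω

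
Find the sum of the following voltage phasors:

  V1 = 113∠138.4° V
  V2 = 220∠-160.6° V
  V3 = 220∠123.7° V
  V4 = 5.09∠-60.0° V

Step 1 — Convert each phasor to rectangular form:
  V1 = 113·(cos(138.4°) + j·sin(138.4°)) = -84.5 + j75.02 V
  V2 = 220·(cos(-160.6°) + j·sin(-160.6°)) = -207.5 - j73.08 V
  V3 = 220·(cos(123.7°) + j·sin(123.7°)) = -122.1 + j183 V
  V4 = 5.09·(cos(-60.0°) + j·sin(-60.0°)) = 2.545 - j4.408 V
Step 2 — Sum components: V_total = -411.5 + j180.6 V.
Step 3 — Convert to polar: |V_total| = 449.4 V, ∠V_total = 156.3°.

V_total = 449.4∠156.3° V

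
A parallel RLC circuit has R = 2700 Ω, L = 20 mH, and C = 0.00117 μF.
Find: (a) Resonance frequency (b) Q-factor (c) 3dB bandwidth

Step 1 — Resonance: ω₀ = 1/√(LC) = 1/√(0.02·1.17e-09) = 2.067e+05 rad/s.
Step 2 — f₀ = ω₀/(2π) = 3.29e+04 Hz.
Step 3 — Parallel Q: Q = R/(ω₀L) = 2700/(2.067e+05·0.02) = 0.653.
Step 4 — Bandwidth: Δω = ω₀/Q = 3.166e+05 rad/s; BW = Δω/(2π) = 5.038e+04 Hz.

(a) f₀ = 3.29e+04 Hz  (b) Q = 0.653  (c) BW = 5.038e+04 Hz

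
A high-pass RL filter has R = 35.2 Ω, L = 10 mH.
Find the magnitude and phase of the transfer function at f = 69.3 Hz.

Step 1 — Angular frequency: ω = 2π·69.3 = 435.4 rad/s.
Step 2 — Transfer function: H(jω) = jωL/(R + jωL).
Step 3 — Numerator jωL = j·4.354; denominator R + jωL = 35.2 + j4.354.
Step 4 — H = 0.01507 + j0.1218.
Step 5 — Magnitude: |H| = 0.1228 (-18.2 dB); phase: φ = 82.9°.

|H| = 0.1228 (-18.2 dB), φ = 82.9°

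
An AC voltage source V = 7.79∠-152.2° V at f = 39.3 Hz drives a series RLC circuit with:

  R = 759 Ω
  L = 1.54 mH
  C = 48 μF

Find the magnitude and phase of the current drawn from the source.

Step 1 — Angular frequency: ω = 2π·f = 2π·39.3 = 246.9 rad/s.
Step 2 — Component impedances:
  R: Z = R = 759 Ω
  L: Z = jωL = j·246.9·0.00154 = 0 + j0.3803 Ω
  C: Z = 1/(jωC) = -j/(ω·C) = 0 - j84.37 Ω
Step 3 — Series combination: Z_total = R + L + C = 759 - j83.99 Ω = 763.6∠-6.3° Ω.
Step 4 — Source phasor: V = 7.79∠-152.2° V = -6.891 - j3.633 V.
Step 5 — Ohm's law: I = V / Z_total = (-6.891 - j3.633) / (759 - j83.99) = -0.008446 - j0.005721 A.
Step 6 — Convert to polar: |I| = 0.0102 A, ∠I = -145.9°.

I = 0.0102∠-145.9° A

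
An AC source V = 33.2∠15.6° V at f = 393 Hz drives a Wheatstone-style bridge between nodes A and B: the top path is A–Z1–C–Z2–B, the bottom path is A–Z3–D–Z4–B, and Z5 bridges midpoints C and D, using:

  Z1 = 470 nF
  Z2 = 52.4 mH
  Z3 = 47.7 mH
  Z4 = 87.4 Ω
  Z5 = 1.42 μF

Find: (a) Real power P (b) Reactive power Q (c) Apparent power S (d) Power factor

Step 1 — Angular frequency: ω = 2π·f = 2π·393 = 2469 rad/s.
Step 2 — Component impedances:
  Z1: Z = 1/(jωC) = -j/(ω·C) = 0 - j861.6 Ω
  Z2: Z = jωL = j·2469·0.0524 = 0 + j129.4 Ω
  Z3: Z = jωL = j·2469·0.0477 = 0 + j117.8 Ω
  Z4: Z = R = 87.4 Ω
  Z5: Z = 1/(jωC) = -j/(ω·C) = 0 - j285.2 Ω
Step 3 — Bridge requires nodal analysis (the Z5 bridge couples midpoints C and D, so the two paths cannot be reduced to a simple series/parallel combination). Setting node B to ground and injecting 1 A at node A, the 3-node admittance system at A, C, D solves to V_A = Z_AB = 77.31 + j57.12 Ω = 96.13∠36.5° Ω.
Step 4 — Source phasor: V = 33.2∠15.6° V = 31.98 + j8.928 V.
Step 5 — Current: I = V / Z = 0.3227 - j0.123 A = 0.3454∠-20.9° A.
Step 6 — Complex power: S = V·I* = 9.222 + j6.814 VA.
Step 7 — Real power: P = Re(S) = 9.222 W.
Step 8 — Reactive power: Q = Im(S) = 6.814 VAR.
Step 9 — Apparent power: |S| = 11.47 VA.
Step 10 — Power factor: PF = P/|S| = 0.8043 (lagging).

(a) P = 9.222 W  (b) Q = 6.814 VAR  (c) S = 11.47 VA  (d) PF = 0.8043 (lagging)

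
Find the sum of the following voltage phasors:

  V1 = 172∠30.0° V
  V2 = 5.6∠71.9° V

Step 1 — Convert each phasor to rectangular form:
  V1 = 172·(cos(30.0°) + j·sin(30.0°)) = 149 + j86 V
  V2 = 5.6·(cos(71.9°) + j·sin(71.9°)) = 1.74 + j5.323 V
Step 2 — Sum components: V_total = 150.7 + j91.32 V.
Step 3 — Convert to polar: |V_total| = 176.2 V, ∠V_total = 31.2°.

V_total = 176.2∠31.2° V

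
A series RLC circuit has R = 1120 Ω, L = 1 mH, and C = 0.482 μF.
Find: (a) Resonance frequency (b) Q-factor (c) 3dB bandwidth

Step 1 — Resonance: ω₀ = 1/√(LC) = 1/√(0.001·4.82e-07) = 4.555e+04 rad/s.
Step 2 — f₀ = ω₀/(2π) = 7249 Hz.
Step 3 — Series Q: Q = ω₀L/R = 4.555e+04·0.001/1120 = 0.04067.
Step 4 — Bandwidth: Δω = ω₀/Q = 1.12e+06 rad/s; BW = Δω/(2π) = 1.783e+05 Hz.

(a) f₀ = 7249 Hz  (b) Q = 0.04067  (c) BW = 1.783e+05 Hz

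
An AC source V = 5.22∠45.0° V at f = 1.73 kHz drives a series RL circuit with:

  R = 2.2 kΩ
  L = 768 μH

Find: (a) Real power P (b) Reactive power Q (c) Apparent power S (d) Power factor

Step 1 — Angular frequency: ω = 2π·f = 2π·1730 = 1.087e+04 rad/s.
Step 2 — Component impedances:
  R: Z = R = 2200 Ω
  L: Z = jωL = j·1.087e+04·0.000768 = 0 + j8.348 Ω
Step 3 — Series combination: Z_total = R + L = 2200 + j8.348 Ω = 2200∠0.2° Ω.
Step 4 — Source phasor: V = 5.22∠45.0° V = 3.691 + j3.691 V.
Step 5 — Current: I = V / Z = 0.001684 + j0.001671 A = 0.002373∠44.8° A.
Step 6 — Complex power: S = V·I* = 0.01239 + j4.7e-05 VA.
Step 7 — Real power: P = Re(S) = 0.01239 W.
Step 8 — Reactive power: Q = Im(S) = 4.7e-05 VAR.
Step 9 — Apparent power: |S| = 0.01239 VA.
Step 10 — Power factor: PF = P/|S| = 1 (lagging).

(a) P = 0.01239 W  (b) Q = 4.7e-05 VAR  (c) S = 0.01239 VA  (d) PF = 1 (lagging)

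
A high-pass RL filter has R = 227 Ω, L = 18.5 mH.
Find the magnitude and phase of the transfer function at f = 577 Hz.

Step 1 — Angular frequency: ω = 2π·577 = 3625 rad/s.
Step 2 — Transfer function: H(jω) = jωL/(R + jωL).
Step 3 — Numerator jωL = j·67.07; denominator R + jωL = 227 + j67.07.
Step 4 — H = 0.08029 + j0.2717.
Step 5 — Magnitude: |H| = 0.2834 (-11.0 dB); phase: φ = 73.5°.

|H| = 0.2834 (-11.0 dB), φ = 73.5°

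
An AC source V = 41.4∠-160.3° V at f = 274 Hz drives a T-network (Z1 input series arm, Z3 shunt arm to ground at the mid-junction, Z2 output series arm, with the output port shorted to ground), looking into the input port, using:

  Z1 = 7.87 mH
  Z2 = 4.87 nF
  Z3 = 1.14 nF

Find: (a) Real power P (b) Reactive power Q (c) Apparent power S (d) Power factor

Step 1 — Angular frequency: ω = 2π·f = 2π·274 = 1722 rad/s.
Step 2 — Component impedances:
  Z1: Z = jωL = j·1722·0.00787 = 0 + j13.55 Ω
  Z2: Z = 1/(jωC) = -j/(ω·C) = 0 - j1.193e+05 Ω
  Z3: Z = 1/(jωC) = -j/(ω·C) = 0 - j5.095e+05 Ω
Step 3 — With the output port shorted to ground, the output series arm Z2 runs from the junction to ground; the shunt arm Z3 also runs from the junction to ground. They appear in parallel: Z3 || Z2 = 0 - j9.665e+04 Ω.
Step 4 — Series with input arm Z1: Z_in = Z1 + (Z3 || Z2) = 0 - j9.663e+04 Ω = 9.663e+04∠-90.0° Ω.
Step 5 — Source phasor: V = 41.4∠-160.3° V = -38.98 - j13.96 V.
Step 6 — Current: I = V / Z = 0.0001444 - j0.0004033 A = 0.0004284∠-70.3° A.
Step 7 — Complex power: S = V·I* = 0 - j0.01774 VA.
Step 8 — Real power: P = Re(S) = 0 W.
Step 9 — Reactive power: Q = Im(S) = -0.01774 VAR.
Step 10 — Apparent power: |S| = 0.01774 VA.
Step 11 — Power factor: PF = P/|S| = 0 (leading).

(a) P = 0 W  (b) Q = -0.01774 VAR  (c) S = 0.01774 VA  (d) PF = 0 (leading)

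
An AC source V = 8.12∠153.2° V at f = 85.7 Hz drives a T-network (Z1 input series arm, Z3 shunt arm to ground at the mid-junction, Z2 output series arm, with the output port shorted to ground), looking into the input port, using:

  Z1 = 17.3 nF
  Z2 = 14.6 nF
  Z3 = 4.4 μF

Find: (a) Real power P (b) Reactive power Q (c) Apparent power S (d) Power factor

Step 1 — Angular frequency: ω = 2π·f = 2π·85.7 = 538.5 rad/s.
Step 2 — Component impedances:
  Z1: Z = 1/(jωC) = -j/(ω·C) = 0 - j1.073e+05 Ω
  Z2: Z = 1/(jωC) = -j/(ω·C) = 0 - j1.272e+05 Ω
  Z3: Z = 1/(jωC) = -j/(ω·C) = 0 - j422.1 Ω
Step 3 — With the output port shorted to ground, the output series arm Z2 runs from the junction to ground; the shunt arm Z3 also runs from the junction to ground. They appear in parallel: Z3 || Z2 = 0 - j420.7 Ω.
Step 4 — Series with input arm Z1: Z_in = Z1 + (Z3 || Z2) = 0 - j1.078e+05 Ω = 1.078e+05∠-90.0° Ω.
Step 5 — Source phasor: V = 8.12∠153.2° V = -7.248 + j3.661 V.
Step 6 — Current: I = V / Z = -3.397e-05 - j6.725e-05 A = 7.535e-05∠-116.8° A.
Step 7 — Complex power: S = V·I* = 0 - j0.0006118 VA.
Step 8 — Real power: P = Re(S) = 0 W.
Step 9 — Reactive power: Q = Im(S) = -0.0006118 VAR.
Step 10 — Apparent power: |S| = 0.0006118 VA.
Step 11 — Power factor: PF = P/|S| = 0 (leading).

(a) P = 0 W  (b) Q = -0.0006118 VAR  (c) S = 0.0006118 VA  (d) PF = 0 (leading)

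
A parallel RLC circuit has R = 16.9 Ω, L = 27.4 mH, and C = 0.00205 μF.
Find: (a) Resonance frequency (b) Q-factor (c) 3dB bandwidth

Step 1 — Resonance: ω₀ = 1/√(LC) = 1/√(0.0274·2.05e-09) = 1.334e+05 rad/s.
Step 2 — f₀ = ω₀/(2π) = 2.124e+04 Hz.
Step 3 — Parallel Q: Q = R/(ω₀L) = 16.9/(1.334e+05·0.0274) = 0.004623.
Step 4 — Bandwidth: Δω = ω₀/Q = 2.886e+07 rad/s; BW = Δω/(2π) = 4.594e+06 Hz.

(a) f₀ = 2.124e+04 Hz  (b) Q = 0.004623  (c) BW = 4.594e+06 Hz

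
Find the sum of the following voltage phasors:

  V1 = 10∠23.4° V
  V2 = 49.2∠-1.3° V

Step 1 — Convert each phasor to rectangular form:
  V1 = 10·(cos(23.4°) + j·sin(23.4°)) = 9.178 + j3.971 V
  V2 = 49.2·(cos(-1.3°) + j·sin(-1.3°)) = 49.19 - j1.116 V
Step 2 — Sum components: V_total = 58.36 + j2.855 V.
Step 3 — Convert to polar: |V_total| = 58.43 V, ∠V_total = 2.8°.

V_total = 58.43∠2.8° V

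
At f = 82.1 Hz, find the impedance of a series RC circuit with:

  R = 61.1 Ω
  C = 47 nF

Step 1 — Angular frequency: ω = 2π·f = 2π·82.1 = 515.8 rad/s.
Step 2 — Component impedances:
  R: Z = R = 61.1 Ω
  C: Z = 1/(jωC) = -j/(ω·C) = 0 - j4.125e+04 Ω
Step 3 — Series combination: Z_total = R + C = 61.1 - j4.125e+04 Ω = 4.125e+04∠-89.9° Ω.

Z = 61.1 - j4.125e+04 Ω = 4.125e+04∠-89.9° Ω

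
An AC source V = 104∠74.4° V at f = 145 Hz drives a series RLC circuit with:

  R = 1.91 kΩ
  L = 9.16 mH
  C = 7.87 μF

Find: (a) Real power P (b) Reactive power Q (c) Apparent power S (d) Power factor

Step 1 — Angular frequency: ω = 2π·f = 2π·145 = 911.1 rad/s.
Step 2 — Component impedances:
  R: Z = R = 1910 Ω
  L: Z = jωL = j·911.1·0.00916 = 0 + j8.345 Ω
  C: Z = 1/(jωC) = -j/(ω·C) = 0 - j139.5 Ω
Step 3 — Series combination: Z_total = R + L + C = 1910 - j131.1 Ω = 1914∠-3.9° Ω.
Step 4 — Source phasor: V = 104∠74.4° V = 27.97 + j100.2 V.
Step 5 — Current: I = V / Z = 0.01099 + j0.0532 A = 0.05432∠78.3° A.
Step 6 — Complex power: S = V·I* = 5.636 - j0.3869 VA.
Step 7 — Real power: P = Re(S) = 5.636 W.
Step 8 — Reactive power: Q = Im(S) = -0.3869 VAR.
Step 9 — Apparent power: |S| = 5.65 VA.
Step 10 — Power factor: PF = P/|S| = 0.9977 (leading).

(a) P = 5.636 W  (b) Q = -0.3869 VAR  (c) S = 5.65 VA  (d) PF = 0.9977 (leading)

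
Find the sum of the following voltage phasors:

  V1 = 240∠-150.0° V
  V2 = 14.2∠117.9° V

Step 1 — Convert each phasor to rectangular form:
  V1 = 240·(cos(-150.0°) + j·sin(-150.0°)) = -207.8 - j120 V
  V2 = 14.2·(cos(117.9°) + j·sin(117.9°)) = -6.645 + j12.55 V
Step 2 — Sum components: V_total = -214.5 - j107.5 V.
Step 3 — Convert to polar: |V_total| = 239.9 V, ∠V_total = -153.4°.

V_total = 239.9∠-153.4° V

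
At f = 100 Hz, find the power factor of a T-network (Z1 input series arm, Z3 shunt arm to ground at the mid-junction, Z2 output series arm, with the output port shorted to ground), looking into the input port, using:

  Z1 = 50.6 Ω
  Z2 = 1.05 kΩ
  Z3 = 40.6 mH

Step 1 — Angular frequency: ω = 2π·f = 2π·100 = 628.3 rad/s.
Step 2 — Component impedances:
  Z1: Z = R = 50.6 Ω
  Z2: Z = R = 1050 Ω
  Z3: Z = jωL = j·628.3·0.0406 = 0 + j25.51 Ω
Step 3 — With the output port shorted to ground, the output series arm Z2 runs from the junction to ground; the shunt arm Z3 also runs from the junction to ground. They appear in parallel: Z3 || Z2 = 0.6194 + j25.49 Ω.
Step 4 — Series with input arm Z1: Z_in = Z1 + (Z3 || Z2) = 51.22 + j25.49 Ω = 57.21∠26.5° Ω.
Step 5 — Power factor: PF = cos(φ) = Re(Z)/|Z| = 51.219/57.214 = 0.8952.
Step 6 — Type: Im(Z) = 25.49 ⇒ lagging (phase φ = 26.5°).

PF = 0.8952 (lagging, φ = 26.5°)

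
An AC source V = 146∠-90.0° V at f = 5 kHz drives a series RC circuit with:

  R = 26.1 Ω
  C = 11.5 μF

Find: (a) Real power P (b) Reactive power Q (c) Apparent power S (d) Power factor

Step 1 — Angular frequency: ω = 2π·f = 2π·5000 = 3.142e+04 rad/s.
Step 2 — Component impedances:
  R: Z = R = 26.1 Ω
  C: Z = 1/(jωC) = -j/(ω·C) = 0 - j2.768 Ω
Step 3 — Series combination: Z_total = R + C = 26.1 - j2.768 Ω = 26.25∠-6.1° Ω.
Step 4 — Source phasor: V = 146∠-90.0° V = 0 - j146 V.
Step 5 — Current: I = V / Z = 0.5866 - j5.532 A = 5.563∠-83.9° A.
Step 6 — Complex power: S = V·I* = 807.6 - j85.65 VA.
Step 7 — Real power: P = Re(S) = 807.6 W.
Step 8 — Reactive power: Q = Im(S) = -85.65 VAR.
Step 9 — Apparent power: |S| = 812.2 VA.
Step 10 — Power factor: PF = P/|S| = 0.9944 (leading).

(a) P = 807.6 W  (b) Q = -85.65 VAR  (c) S = 812.2 VA  (d) PF = 0.9944 (leading)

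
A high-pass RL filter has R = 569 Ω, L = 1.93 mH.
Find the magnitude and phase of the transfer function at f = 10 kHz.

Step 1 — Angular frequency: ω = 2π·1e+04 = 6.283e+04 rad/s.
Step 2 — Transfer function: H(jω) = jωL/(R + jωL).
Step 3 — Numerator jωL = j·121.3; denominator R + jωL = 569 + j121.3.
Step 4 — H = 0.04345 + j0.2039.
Step 5 — Magnitude: |H| = 0.2084 (-13.6 dB); phase: φ = 78.0°.

|H| = 0.2084 (-13.6 dB), φ = 78.0°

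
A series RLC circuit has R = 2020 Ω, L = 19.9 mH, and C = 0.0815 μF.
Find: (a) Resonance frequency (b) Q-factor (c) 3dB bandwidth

Step 1 — Resonance: ω₀ = 1/√(LC) = 1/√(0.0199·8.15e-08) = 2.483e+04 rad/s.
Step 2 — f₀ = ω₀/(2π) = 3952 Hz.
Step 3 — Series Q: Q = ω₀L/R = 2.483e+04·0.0199/2020 = 0.2446.
Step 4 — Bandwidth: Δω = ω₀/Q = 1.015e+05 rad/s; BW = Δω/(2π) = 1.616e+04 Hz.

(a) f₀ = 3952 Hz  (b) Q = 0.2446  (c) BW = 1.616e+04 Hz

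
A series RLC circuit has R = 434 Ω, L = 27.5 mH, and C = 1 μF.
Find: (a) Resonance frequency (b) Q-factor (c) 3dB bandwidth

Step 1 — Resonance: ω₀ = 1/√(LC) = 1/√(0.0275·1e-06) = 6030 rad/s.
Step 2 — f₀ = ω₀/(2π) = 959.7 Hz.
Step 3 — Series Q: Q = ω₀L/R = 6030·0.0275/434 = 0.3821.
Step 4 — Bandwidth: Δω = ω₀/Q = 1.578e+04 rad/s; BW = Δω/(2π) = 2512 Hz.

(a) f₀ = 959.7 Hz  (b) Q = 0.3821  (c) BW = 2512 Hz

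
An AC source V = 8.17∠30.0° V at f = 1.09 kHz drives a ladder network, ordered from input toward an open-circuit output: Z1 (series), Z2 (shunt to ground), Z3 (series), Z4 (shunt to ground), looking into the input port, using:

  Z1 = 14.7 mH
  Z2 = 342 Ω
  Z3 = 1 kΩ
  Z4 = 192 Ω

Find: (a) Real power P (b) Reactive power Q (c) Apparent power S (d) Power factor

Step 1 — Angular frequency: ω = 2π·f = 2π·1090 = 6849 rad/s.
Step 2 — Component impedances:
  Z1: Z = jωL = j·6849·0.0147 = 0 + j100.7 Ω
  Z2: Z = R = 342 Ω
  Z3: Z = R = 1000 Ω
  Z4: Z = R = 192 Ω
Step 3 — Ladder network (open output): work backward from the far end, alternating series and parallel combinations. Z_in = 265.8 + j100.7 Ω = 284.2∠20.7° Ω.
Step 4 — Source phasor: V = 8.17∠30.0° V = 7.075 + j4.085 V.
Step 5 — Current: I = V / Z = 0.02838 + j0.004622 A = 0.02875∠9.3° A.
Step 6 — Complex power: S = V·I* = 0.2196 + j0.08321 VA.
Step 7 — Real power: P = Re(S) = 0.2196 W.
Step 8 — Reactive power: Q = Im(S) = 0.08321 VAR.
Step 9 — Apparent power: |S| = 0.2349 VA.
Step 10 — Power factor: PF = P/|S| = 0.9351 (lagging).

(a) P = 0.2196 W  (b) Q = 0.08321 VAR  (c) S = 0.2349 VA  (d) PF = 0.9351 (lagging)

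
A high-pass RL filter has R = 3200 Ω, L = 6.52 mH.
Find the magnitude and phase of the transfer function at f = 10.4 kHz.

Step 1 — Angular frequency: ω = 2π·1.04e+04 = 6.535e+04 rad/s.
Step 2 — Transfer function: H(jω) = jωL/(R + jωL).
Step 3 — Numerator jωL = j·426.1; denominator R + jωL = 3200 + j426.1.
Step 4 — H = 0.01742 + j0.1308.
Step 5 — Magnitude: |H| = 0.132 (-17.6 dB); phase: φ = 82.4°.

|H| = 0.132 (-17.6 dB), φ = 82.4°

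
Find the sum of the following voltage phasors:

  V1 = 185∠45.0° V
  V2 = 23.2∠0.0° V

Step 1 — Convert each phasor to rectangular form:
  V1 = 185·(cos(45.0°) + j·sin(45.0°)) = 130.8 + j130.8 V
  V2 = 23.2·(cos(0.0°) + j·sin(0.0°)) = 23.2 V
Step 2 — Sum components: V_total = 154 + j130.8 V.
Step 3 — Convert to polar: |V_total| = 202.1 V, ∠V_total = 40.3°.

V_total = 202.1∠40.3° V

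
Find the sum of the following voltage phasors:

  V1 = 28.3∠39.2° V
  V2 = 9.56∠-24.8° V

Step 1 — Convert each phasor to rectangular form:
  V1 = 28.3·(cos(39.2°) + j·sin(39.2°)) = 21.93 + j17.89 V
  V2 = 9.56·(cos(-24.8°) + j·sin(-24.8°)) = 8.678 - j4.01 V
Step 2 — Sum components: V_total = 30.61 + j13.88 V.
Step 3 — Convert to polar: |V_total| = 33.61 V, ∠V_total = 24.4°.

V_total = 33.61∠24.4° V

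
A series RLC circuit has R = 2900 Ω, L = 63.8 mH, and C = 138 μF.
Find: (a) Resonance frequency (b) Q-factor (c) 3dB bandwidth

Step 1 — Resonance: ω₀ = 1/√(LC) = 1/√(0.0638·0.000138) = 337 rad/s.
Step 2 — f₀ = ω₀/(2π) = 53.64 Hz.
Step 3 — Series Q: Q = ω₀L/R = 337·0.0638/2900 = 0.007414.
Step 4 — Bandwidth: Δω = ω₀/Q = 4.545e+04 rad/s; BW = Δω/(2π) = 7234 Hz.

(a) f₀ = 53.64 Hz  (b) Q = 0.007414  (c) BW = 7234 Hz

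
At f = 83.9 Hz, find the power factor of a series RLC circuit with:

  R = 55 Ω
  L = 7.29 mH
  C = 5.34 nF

Step 1 — Angular frequency: ω = 2π·f = 2π·83.9 = 527.2 rad/s.
Step 2 — Component impedances:
  R: Z = R = 55 Ω
  L: Z = jωL = j·527.2·0.00729 = 0 + j3.843 Ω
  C: Z = 1/(jωC) = -j/(ω·C) = 0 - j3.552e+05 Ω
Step 3 — Series combination: Z_total = R + L + C = 55 - j3.552e+05 Ω = 3.552e+05∠-90.0° Ω.
Step 4 — Power factor: PF = cos(φ) = Re(Z)/|Z| = 55/3.552e+05 = 0.0001548.
Step 5 — Type: Im(Z) = -3.552e+05 ⇒ leading (phase φ = -90.0°).

PF = 0.0001548 (leading, φ = -90.0°)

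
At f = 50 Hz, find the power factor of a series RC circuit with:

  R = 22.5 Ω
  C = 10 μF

Step 1 — Angular frequency: ω = 2π·f = 2π·50 = 314.2 rad/s.
Step 2 — Component impedances:
  R: Z = R = 22.5 Ω
  C: Z = 1/(jωC) = -j/(ω·C) = 0 - j318.3 Ω
Step 3 — Series combination: Z_total = R + C = 22.5 - j318.3 Ω = 319.1∠-86.0° Ω.
Step 4 — Power factor: PF = cos(φ) = Re(Z)/|Z| = 22.5/319.1 = 0.07051.
Step 5 — Type: Im(Z) = -318.3 ⇒ leading (phase φ = -86.0°).

PF = 0.07051 (leading, φ = -86.0°)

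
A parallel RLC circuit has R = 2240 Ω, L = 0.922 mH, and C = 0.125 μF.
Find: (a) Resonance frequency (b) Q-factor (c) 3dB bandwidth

Step 1 — Resonance: ω₀ = 1/√(LC) = 1/√(0.000922·1.25e-07) = 9.315e+04 rad/s.
Step 2 — f₀ = ω₀/(2π) = 1.483e+04 Hz.
Step 3 — Parallel Q: Q = R/(ω₀L) = 2240/(9.315e+04·0.000922) = 26.08.
Step 4 — Bandwidth: Δω = ω₀/Q = 3571 rad/s; BW = Δω/(2π) = 568.4 Hz.

(a) f₀ = 1.483e+04 Hz  (b) Q = 26.08  (c) BW = 568.4 Hz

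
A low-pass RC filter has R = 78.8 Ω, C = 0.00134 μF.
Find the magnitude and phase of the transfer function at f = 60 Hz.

Step 1 — Angular frequency: ω = 2π·60 = 377 rad/s.
Step 2 — Transfer function: H(jω) = 1/(1 + jωRC).
Step 3 — Denominator: 1 + jωRC = 1 + j·377·78.8·1.34e-09 = 1 + j3.981e-05.
Step 4 — H = 1 - j3.981e-05.
Step 5 — Magnitude: |H| = 1 (-0.0 dB); phase: φ = -0.0°.

|H| = 1 (-0.0 dB), φ = -0.0°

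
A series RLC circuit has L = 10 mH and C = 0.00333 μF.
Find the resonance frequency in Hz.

Step 1 — Resonance condition Im(Z)=0 gives ω₀ = 1/√(LC).
Step 2 — ω₀ = 1/√(0.01·3.33e-09) = 1.733e+05 rad/s.
Step 3 — f₀ = ω₀/(2π) = 2.758e+04 Hz.

f₀ = 2.758e+04 Hz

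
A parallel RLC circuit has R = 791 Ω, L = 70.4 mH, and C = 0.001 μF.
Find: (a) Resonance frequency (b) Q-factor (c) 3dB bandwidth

Step 1 — Resonance: ω₀ = 1/√(LC) = 1/√(0.0704·1e-09) = 1.192e+05 rad/s.
Step 2 — f₀ = ω₀/(2π) = 1.897e+04 Hz.
Step 3 — Parallel Q: Q = R/(ω₀L) = 791/(1.192e+05·0.0704) = 0.09427.
Step 4 — Bandwidth: Δω = ω₀/Q = 1.264e+06 rad/s; BW = Δω/(2π) = 2.012e+05 Hz.

(a) f₀ = 1.897e+04 Hz  (b) Q = 0.09427  (c) BW = 2.012e+05 Hz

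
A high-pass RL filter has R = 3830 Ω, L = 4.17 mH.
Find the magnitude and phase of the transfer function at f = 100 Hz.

Step 1 — Angular frequency: ω = 2π·100 = 628.3 rad/s.
Step 2 — Transfer function: H(jω) = jωL/(R + jωL).
Step 3 — Numerator jωL = j·2.62; denominator R + jωL = 3830 + j2.62.
Step 4 — H = 4.68e-07 + j0.0006841.
Step 5 — Magnitude: |H| = 0.0006841 (-63.3 dB); phase: φ = 90.0°.

|H| = 0.0006841 (-63.3 dB), φ = 90.0°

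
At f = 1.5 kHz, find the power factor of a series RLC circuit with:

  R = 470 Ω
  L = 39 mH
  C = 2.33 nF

Step 1 — Angular frequency: ω = 2π·f = 2π·1500 = 9425 rad/s.
Step 2 — Component impedances:
  R: Z = R = 470 Ω
  L: Z = jωL = j·9425·0.039 = 0 + j367.6 Ω
  C: Z = 1/(jωC) = -j/(ω·C) = 0 - j4.554e+04 Ω
Step 3 — Series combination: Z_total = R + L + C = 470 - j4.517e+04 Ω = 4.517e+04∠-89.4° Ω.
Step 4 — Power factor: PF = cos(φ) = Re(Z)/|Z| = 470/45173 = 0.0104.
Step 5 — Type: Im(Z) = -4.517e+04 ⇒ leading (phase φ = -89.4°).

PF = 0.0104 (leading, φ = -89.4°)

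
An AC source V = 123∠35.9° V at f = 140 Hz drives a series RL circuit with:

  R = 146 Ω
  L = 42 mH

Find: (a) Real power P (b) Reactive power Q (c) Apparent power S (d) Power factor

Step 1 — Angular frequency: ω = 2π·f = 2π·140 = 879.6 rad/s.
Step 2 — Component impedances:
  R: Z = R = 146 Ω
  L: Z = jωL = j·879.6·0.042 = 0 + j36.95 Ω
Step 3 — Series combination: Z_total = R + L = 146 + j36.95 Ω = 150.6∠14.2° Ω.
Step 4 — Source phasor: V = 123∠35.9° V = 99.64 + j72.12 V.
Step 5 — Current: I = V / Z = 0.7588 + j0.302 A = 0.8167∠21.7° A.
Step 6 — Complex power: S = V·I* = 97.39 + j24.64 VA.
Step 7 — Real power: P = Re(S) = 97.39 W.
Step 8 — Reactive power: Q = Im(S) = 24.64 VAR.
Step 9 — Apparent power: |S| = 100.5 VA.
Step 10 — Power factor: PF = P/|S| = 0.9694 (lagging).

(a) P = 97.39 W  (b) Q = 24.64 VAR  (c) S = 100.5 VA  (d) PF = 0.9694 (lagging)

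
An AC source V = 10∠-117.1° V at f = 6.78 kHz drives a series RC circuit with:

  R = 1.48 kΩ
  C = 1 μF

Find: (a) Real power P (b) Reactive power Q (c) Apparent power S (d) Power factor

Step 1 — Angular frequency: ω = 2π·f = 2π·6780 = 4.26e+04 rad/s.
Step 2 — Component impedances:
  R: Z = R = 1480 Ω
  C: Z = 1/(jωC) = -j/(ω·C) = 0 - j23.47 Ω
Step 3 — Series combination: Z_total = R + C = 1480 - j23.47 Ω = 1480∠-0.9° Ω.
Step 4 — Source phasor: V = 10∠-117.1° V = -4.555 - j8.902 V.
Step 5 — Current: I = V / Z = -0.002982 - j0.006062 A = 0.006756∠-116.2° A.
Step 6 — Complex power: S = V·I* = 0.06755 - j0.001071 VA.
Step 7 — Real power: P = Re(S) = 0.06755 W.
Step 8 — Reactive power: Q = Im(S) = -0.001071 VAR.
Step 9 — Apparent power: |S| = 0.06756 VA.
Step 10 — Power factor: PF = P/|S| = 0.9999 (leading).

(a) P = 0.06755 W  (b) Q = -0.001071 VAR  (c) S = 0.06756 VA  (d) PF = 0.9999 (leading)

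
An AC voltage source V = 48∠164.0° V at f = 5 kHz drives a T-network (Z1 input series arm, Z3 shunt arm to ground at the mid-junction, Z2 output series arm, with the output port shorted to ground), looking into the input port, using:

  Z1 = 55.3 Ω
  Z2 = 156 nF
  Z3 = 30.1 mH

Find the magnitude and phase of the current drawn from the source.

Step 1 — Angular frequency: ω = 2π·f = 2π·5000 = 3.142e+04 rad/s.
Step 2 — Component impedances:
  Z1: Z = R = 55.3 Ω
  Z2: Z = 1/(jωC) = -j/(ω·C) = 0 - j204 Ω
  Z3: Z = jωL = j·3.142e+04·0.0301 = 0 + j945.6 Ω
Step 3 — With the output port shorted to ground, the output series arm Z2 runs from the junction to ground; the shunt arm Z3 also runs from the junction to ground. They appear in parallel: Z3 || Z2 = 0 - j260.2 Ω.
Step 4 — Series with input arm Z1: Z_in = Z1 + (Z3 || Z2) = 55.3 - j260.2 Ω = 266∠-78.0° Ω.
Step 5 — Source phasor: V = 48∠164.0° V = -46.14 + j13.23 V.
Step 6 — Ohm's law: I = V / Z_total = (-46.14 + j13.23) / (55.3 - j260.2) = -0.08471 - j0.1593 A.
Step 7 — Convert to polar: |I| = 0.1805 A, ∠I = -118.0°.

I = 0.1805∠-118.0° A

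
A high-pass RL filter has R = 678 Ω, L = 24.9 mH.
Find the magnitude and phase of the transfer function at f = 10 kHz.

Step 1 — Angular frequency: ω = 2π·1e+04 = 6.283e+04 rad/s.
Step 2 — Transfer function: H(jω) = jωL/(R + jωL).
Step 3 — Numerator jωL = j·1565; denominator R + jωL = 678 + j1565.
Step 4 — H = 0.8419 + j0.3648.
Step 5 — Magnitude: |H| = 0.9175 (-0.7 dB); phase: φ = 23.4°.

|H| = 0.9175 (-0.7 dB), φ = 23.4°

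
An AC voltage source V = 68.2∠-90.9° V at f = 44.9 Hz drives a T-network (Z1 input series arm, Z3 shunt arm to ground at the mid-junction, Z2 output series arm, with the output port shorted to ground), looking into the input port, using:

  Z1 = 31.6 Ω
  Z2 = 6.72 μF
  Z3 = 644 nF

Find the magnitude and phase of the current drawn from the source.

Step 1 — Angular frequency: ω = 2π·f = 2π·44.9 = 282.1 rad/s.
Step 2 — Component impedances:
  Z1: Z = R = 31.6 Ω
  Z2: Z = 1/(jωC) = -j/(ω·C) = 0 - j527.5 Ω
  Z3: Z = 1/(jωC) = -j/(ω·C) = 0 - j5504 Ω
Step 3 — With the output port shorted to ground, the output series arm Z2 runs from the junction to ground; the shunt arm Z3 also runs from the junction to ground. They appear in parallel: Z3 || Z2 = 0 - j481.3 Ω.
Step 4 — Series with input arm Z1: Z_in = Z1 + (Z3 || Z2) = 31.6 - j481.3 Ω = 482.4∠-86.2° Ω.
Step 5 — Source phasor: V = 68.2∠-90.9° V = -1.071 - j68.19 V.
Step 6 — Ohm's law: I = V / Z_total = (-1.071 - j68.19) / (31.6 - j481.3) = 0.1409 - j0.01148 A.
Step 7 — Convert to polar: |I| = 0.1414 A, ∠I = -4.7°.

I = 0.1414∠-4.7° A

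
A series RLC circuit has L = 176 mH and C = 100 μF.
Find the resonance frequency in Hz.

Step 1 — Resonance condition Im(Z)=0 gives ω₀ = 1/√(LC).
Step 2 — ω₀ = 1/√(0.176·0.0001) = 238.4 rad/s.
Step 3 — f₀ = ω₀/(2π) = 37.94 Hz.

f₀ = 37.94 Hz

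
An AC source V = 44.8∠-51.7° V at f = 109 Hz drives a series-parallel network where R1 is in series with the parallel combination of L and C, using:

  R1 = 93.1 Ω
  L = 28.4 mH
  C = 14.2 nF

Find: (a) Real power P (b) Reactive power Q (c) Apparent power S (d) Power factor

Step 1 — Angular frequency: ω = 2π·f = 2π·109 = 684.9 rad/s.
Step 2 — Component impedances:
  R1: Z = R = 93.1 Ω
  L: Z = jωL = j·684.9·0.0284 = 0 + j19.45 Ω
  C: Z = 1/(jωC) = -j/(ω·C) = 0 - j1.028e+05 Ω
Step 3 — Parallel branch: L || C = 1/(1/L + 1/C) = 0 + j19.45 Ω.
Step 4 — Series with R1: Z_total = R1 + (L || C) = 93.1 + j19.45 Ω = 95.11∠11.8° Ω.
Step 5 — Source phasor: V = 44.8∠-51.7° V = 27.77 - j35.16 V.
Step 6 — Current: I = V / Z = 0.2102 - j0.4215 A = 0.471∠-63.5° A.
Step 7 — Complex power: S = V·I* = 20.66 + j4.316 VA.
Step 8 — Real power: P = Re(S) = 20.66 W.
Step 9 — Reactive power: Q = Im(S) = 4.316 VAR.
Step 10 — Apparent power: |S| = 21.1 VA.
Step 11 — Power factor: PF = P/|S| = 0.9789 (lagging).

(a) P = 20.66 W  (b) Q = 4.316 VAR  (c) S = 21.1 VA  (d) PF = 0.9789 (lagging)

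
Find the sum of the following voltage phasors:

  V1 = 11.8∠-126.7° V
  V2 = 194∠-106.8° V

Step 1 — Convert each phasor to rectangular form:
  V1 = 11.8·(cos(-126.7°) + j·sin(-126.7°)) = -7.052 - j9.461 V
  V2 = 194·(cos(-106.8°) + j·sin(-106.8°)) = -56.07 - j185.7 V
Step 2 — Sum components: V_total = -63.12 - j195.2 V.
Step 3 — Convert to polar: |V_total| = 205.1 V, ∠V_total = -107.9°.

V_total = 205.1∠-107.9° V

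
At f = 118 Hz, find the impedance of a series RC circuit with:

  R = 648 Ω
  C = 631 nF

Step 1 — Angular frequency: ω = 2π·f = 2π·118 = 741.4 rad/s.
Step 2 — Component impedances:
  R: Z = R = 648 Ω
  C: Z = 1/(jωC) = -j/(ω·C) = 0 - j2138 Ω
Step 3 — Series combination: Z_total = R + C = 648 - j2138 Ω = 2234∠-73.1° Ω.

Z = 648 - j2138 Ω = 2234∠-73.1° Ω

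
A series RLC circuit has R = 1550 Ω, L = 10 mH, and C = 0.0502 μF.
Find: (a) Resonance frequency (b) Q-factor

Step 1 — Resonance condition Im(Z)=0 gives ω₀ = 1/√(LC).
Step 2 — ω₀ = 1/√(0.01·5.02e-08) = 4.463e+04 rad/s.
Step 3 — f₀ = ω₀/(2π) = 7103 Hz.
Step 4 — Series Q: Q = ω₀L/R = 4.463e+04·0.01/1550 = 0.2879.

(a) f₀ = 7103 Hz  (b) Q = 0.2879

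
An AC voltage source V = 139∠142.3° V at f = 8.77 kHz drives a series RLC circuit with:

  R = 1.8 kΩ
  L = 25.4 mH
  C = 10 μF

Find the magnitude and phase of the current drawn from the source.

Step 1 — Angular frequency: ω = 2π·f = 2π·8770 = 5.51e+04 rad/s.
Step 2 — Component impedances:
  R: Z = R = 1800 Ω
  L: Z = jωL = j·5.51e+04·0.0254 = 0 + j1400 Ω
  C: Z = 1/(jωC) = -j/(ω·C) = 0 - j1.815 Ω
Step 3 — Series combination: Z_total = R + L + C = 1800 + j1398 Ω = 2279∠37.8° Ω.
Step 4 — Source phasor: V = 139∠142.3° V = -110 + j85 V.
Step 5 — Ohm's law: I = V / Z_total = (-110 + j85) / (1800 + j1398) = -0.01524 + j0.05906 A.
Step 6 — Convert to polar: |I| = 0.06099 A, ∠I = 104.5°.

I = 0.06099∠104.5° A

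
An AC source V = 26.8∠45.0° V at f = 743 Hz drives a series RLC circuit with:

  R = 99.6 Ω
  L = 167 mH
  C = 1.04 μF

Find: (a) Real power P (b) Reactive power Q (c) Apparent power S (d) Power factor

Step 1 — Angular frequency: ω = 2π·f = 2π·743 = 4668 rad/s.
Step 2 — Component impedances:
  R: Z = R = 99.6 Ω
  L: Z = jωL = j·4668·0.167 = 0 + j779.6 Ω
  C: Z = 1/(jωC) = -j/(ω·C) = 0 - j206 Ω
Step 3 — Series combination: Z_total = R + L + C = 99.6 + j573.7 Ω = 582.2∠80.2° Ω.
Step 4 — Source phasor: V = 26.8∠45.0° V = 18.95 + j18.95 V.
Step 5 — Current: I = V / Z = 0.03764 - j0.0265 A = 0.04603∠-35.2° A.
Step 6 — Complex power: S = V·I* = 0.211 + j1.215 VA.
Step 7 — Real power: P = Re(S) = 0.211 W.
Step 8 — Reactive power: Q = Im(S) = 1.215 VAR.
Step 9 — Apparent power: |S| = 1.234 VA.
Step 10 — Power factor: PF = P/|S| = 0.1711 (lagging).

(a) P = 0.211 W  (b) Q = 1.215 VAR  (c) S = 1.234 VA  (d) PF = 0.1711 (lagging)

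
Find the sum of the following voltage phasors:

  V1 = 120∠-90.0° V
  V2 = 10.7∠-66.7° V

Step 1 — Convert each phasor to rectangular form:
  V1 = 120·(cos(-90.0°) + j·sin(-90.0°)) = 0 - j120 V
  V2 = 10.7·(cos(-66.7°) + j·sin(-66.7°)) = 4.232 - j9.827 V
Step 2 — Sum components: V_total = 4.232 - j129.8 V.
Step 3 — Convert to polar: |V_total| = 129.9 V, ∠V_total = -88.1°.

V_total = 129.9∠-88.1° V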